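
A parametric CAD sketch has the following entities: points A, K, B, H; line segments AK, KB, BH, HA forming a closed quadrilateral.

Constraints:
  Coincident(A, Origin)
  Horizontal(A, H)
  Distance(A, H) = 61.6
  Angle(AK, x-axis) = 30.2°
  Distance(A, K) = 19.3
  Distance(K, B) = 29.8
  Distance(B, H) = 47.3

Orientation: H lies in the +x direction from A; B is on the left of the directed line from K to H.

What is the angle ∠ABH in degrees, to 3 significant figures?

81.2°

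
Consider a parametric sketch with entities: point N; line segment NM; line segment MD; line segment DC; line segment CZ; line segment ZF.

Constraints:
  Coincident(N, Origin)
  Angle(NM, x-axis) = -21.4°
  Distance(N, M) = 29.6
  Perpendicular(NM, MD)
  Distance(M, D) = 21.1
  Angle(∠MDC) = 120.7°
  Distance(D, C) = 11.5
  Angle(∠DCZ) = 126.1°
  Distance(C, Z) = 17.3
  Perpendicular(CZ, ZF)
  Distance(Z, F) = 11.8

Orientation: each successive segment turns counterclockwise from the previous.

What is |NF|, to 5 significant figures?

12.579

∠DCZ = 126.1° gives CZ at -178.20° from the x-axis; with |CZ| = 17.3, Z = (10.902, 17.376). The perpendicularity gives ZF at right angles to CZ, so ZF runs at -88.200°; with |ZF| = 11.8, F = (11.273, 5.5818). Then |NF| = |F − N| = 12.579.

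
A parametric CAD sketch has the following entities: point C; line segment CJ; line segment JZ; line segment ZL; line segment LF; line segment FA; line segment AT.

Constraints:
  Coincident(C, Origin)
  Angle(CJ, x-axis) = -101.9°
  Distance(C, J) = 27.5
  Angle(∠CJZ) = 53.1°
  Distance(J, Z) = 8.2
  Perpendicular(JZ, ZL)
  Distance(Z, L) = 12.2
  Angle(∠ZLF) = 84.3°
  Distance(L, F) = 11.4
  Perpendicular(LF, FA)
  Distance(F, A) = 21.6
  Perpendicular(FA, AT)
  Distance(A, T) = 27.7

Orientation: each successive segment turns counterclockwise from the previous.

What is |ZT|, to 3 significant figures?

19.9

The perpendicularity gives FA at right angles to LF, so FA runs at -59.3°; with |FA| = 21.6, A = (-2.17, -36.8). FA ⟂ AT, so AT runs at 30.7°; with |AT| = 27.7, T = (21.6, -22.6). Then |ZT| = |T − Z| = 19.9.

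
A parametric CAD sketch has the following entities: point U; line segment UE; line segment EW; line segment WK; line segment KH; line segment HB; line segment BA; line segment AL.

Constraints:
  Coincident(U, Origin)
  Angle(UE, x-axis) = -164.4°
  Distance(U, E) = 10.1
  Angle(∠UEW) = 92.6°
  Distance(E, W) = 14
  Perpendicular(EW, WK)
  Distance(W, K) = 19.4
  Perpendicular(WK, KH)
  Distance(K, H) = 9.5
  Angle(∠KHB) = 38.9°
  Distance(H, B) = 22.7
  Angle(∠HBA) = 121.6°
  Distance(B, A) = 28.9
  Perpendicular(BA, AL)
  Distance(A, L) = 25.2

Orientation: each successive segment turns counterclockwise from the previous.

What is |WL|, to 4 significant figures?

47.06

∠HBA = 121.6° gives BA at -57.50° from the x-axis; with |BA| = 28.9, A = (15.80, -47.53). BA ⟂ AL, so AL runs at 32.50°; with |AL| = 25.2, L = (37.05, -33.99). Then |WL| = |L − W| = 47.06.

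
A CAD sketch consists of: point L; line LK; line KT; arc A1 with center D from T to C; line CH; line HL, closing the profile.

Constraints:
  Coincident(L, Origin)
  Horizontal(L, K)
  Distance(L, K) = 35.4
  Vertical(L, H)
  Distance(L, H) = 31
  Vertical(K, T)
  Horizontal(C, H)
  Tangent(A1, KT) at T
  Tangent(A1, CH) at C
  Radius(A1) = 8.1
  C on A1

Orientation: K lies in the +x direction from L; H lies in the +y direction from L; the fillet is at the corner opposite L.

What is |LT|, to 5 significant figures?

42.161

L is at the origin; L and K share the same y with |LK| = 35.4 and K on the +x side, so K = (35.400, 0.0000). L and H share the same x with |LH| = 31.0 and H on the +y side, so H = (0.0000, 31.000). The virtual corner opposite L is at (35.400, 31.000). Since A1 is tangent to KT there, DT ⟂ KT and A1 meets CH tangentially, so DC is at right angles to CH, with radius 8.1, so the center D sits 8.1 in from both sides at D = (27.300, 22.900). That places the tangent points at T = (35.400, 22.900) on KT and C = (27.300, 31.000) on CH. Then |LT| = |T − L| = 42.161.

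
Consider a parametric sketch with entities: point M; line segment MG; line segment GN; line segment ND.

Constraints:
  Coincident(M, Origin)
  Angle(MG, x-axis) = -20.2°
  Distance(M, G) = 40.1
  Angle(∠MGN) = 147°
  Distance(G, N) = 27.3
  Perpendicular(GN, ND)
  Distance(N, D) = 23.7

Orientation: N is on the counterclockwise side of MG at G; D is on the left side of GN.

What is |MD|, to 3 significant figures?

61.0

M is at the origin; MG runs at -20.2° with length 40.1, so G = 40.1·(cos -20.2°, sin -20.2°) = (37.6, -13.8). ∠MGN = 147.0°, so GN runs at -20.2° + (180° − 147.0°) = 12.8° from the x-axis; with |GN| = 27.3, N = G + 27.3·(cos 12.8°, sin 12.8°) = (64.3, -7.80). GN ⟂ ND; with |ND| = 23.7 on the left of GN, D = N + 23.7·(-0.222, 0.975) = (59.0, 15.3). Then |MD| = |D − M| = 61.0.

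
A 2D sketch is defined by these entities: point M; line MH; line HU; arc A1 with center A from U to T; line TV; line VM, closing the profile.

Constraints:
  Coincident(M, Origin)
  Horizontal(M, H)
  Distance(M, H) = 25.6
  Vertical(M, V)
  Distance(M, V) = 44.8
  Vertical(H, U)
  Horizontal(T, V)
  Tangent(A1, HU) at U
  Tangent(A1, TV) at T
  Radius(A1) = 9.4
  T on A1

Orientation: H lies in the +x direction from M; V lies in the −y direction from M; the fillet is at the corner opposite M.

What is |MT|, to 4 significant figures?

47.64

The virtual corner opposite M is at (25.60, -44.80). Tangency of A1 to HU means the radius AU is perpendicular to HU and since A1 is tangent to TV there, AT ⟂ TV, with radius 9.4, so the center A sits 9.4 in from both sides at A = (16.20, -35.40). That places the tangent points at U = (25.60, -35.40) on HU and T = (16.20, -44.80) on TV. Then |MT| = |T − M| = 47.64.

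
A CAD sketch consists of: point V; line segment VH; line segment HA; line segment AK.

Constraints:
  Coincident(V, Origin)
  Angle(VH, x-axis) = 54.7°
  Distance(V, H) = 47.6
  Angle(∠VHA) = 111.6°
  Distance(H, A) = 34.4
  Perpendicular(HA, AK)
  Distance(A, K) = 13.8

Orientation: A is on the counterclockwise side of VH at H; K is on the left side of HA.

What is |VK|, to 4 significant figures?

60.20

V is at the origin; VH runs at 54.7° with length 47.6, so H = 47.6·(cos 54.7°, sin 54.7°) = (27.51, 38.85). ∠VHA = 111.6°, so HA runs at 54.7° + (180° − 111.6°) = 123.1° from the x-axis; with |HA| = 34.4, A = H + 34.4·(cos 123.1°, sin 123.1°) = (8.720, 67.67). HA ⟂ AK; with |AK| = 13.8 on the left of HA, K = A + 13.8·(-0.8377, -0.5461) = (-2.840, 60.13). Then |VK| = |K − V| = 60.20.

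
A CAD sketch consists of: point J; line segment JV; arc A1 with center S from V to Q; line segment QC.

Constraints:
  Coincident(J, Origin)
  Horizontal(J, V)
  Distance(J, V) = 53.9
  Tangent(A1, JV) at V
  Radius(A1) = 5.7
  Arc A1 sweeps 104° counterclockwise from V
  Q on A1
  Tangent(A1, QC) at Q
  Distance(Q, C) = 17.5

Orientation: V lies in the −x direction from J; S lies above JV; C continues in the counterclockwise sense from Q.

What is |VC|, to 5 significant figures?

24.094

J is at the origin; JV is horizontal with |JV| = 53.9 and V on the −x side, so V = (-53.900, 0.0000). Tangency of A1 to JV means the radius SV is perpendicular to JV, so S = V + (0, 5.7) = (-53.900, 5.7000). On A1, V sits at bearing -90° from S; a 104° counterclockwise sweep puts Q at bearing 14°, so Q = S + 5.7·(cos 14°, sin 14°) = (-48.369, 7.0790). The tangent condition forces SQ to be normal to QC, so QC runs along (−sin 14°, cos 14°); with |QC| = 17.5, C = (-52.603, 24.059). Then |VC| = |C − V| = 24.094.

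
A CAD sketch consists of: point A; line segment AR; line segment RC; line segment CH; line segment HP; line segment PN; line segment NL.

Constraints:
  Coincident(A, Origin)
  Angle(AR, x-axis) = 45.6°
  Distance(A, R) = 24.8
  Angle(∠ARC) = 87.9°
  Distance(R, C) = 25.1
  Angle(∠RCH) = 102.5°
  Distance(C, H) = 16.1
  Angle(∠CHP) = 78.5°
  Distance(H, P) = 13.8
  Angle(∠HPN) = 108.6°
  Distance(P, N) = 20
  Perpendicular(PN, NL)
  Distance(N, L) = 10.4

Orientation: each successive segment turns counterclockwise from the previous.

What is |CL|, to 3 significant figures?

9.63

A is at the origin; AR runs at 45.6° with length 24.8, so R = (17.4, 17.7). ∠ARC = 87.9° gives RC at 138° from the x-axis; with |RC| = 25.1, C = (-1.21, 34.6). ∠RCH = 102.5° gives CH at -145° from the x-axis; with |CH| = 16.1, H = (-14.4, 25.3). ∠CHP = 78.5° gives HP at -43.3° from the x-axis; with |HP| = 13.8, P = (-4.33, 15.9). ∠HPN = 108.6° gives PN at 28.1° from the x-axis; with |PN| = 20.0, N = (13.3, 25.3). PN is perpendicular to NL, so NL runs at 118°; with |NL| = 10.4, L = (8.42, 34.5). Then |CL| = |L − C| = 9.63.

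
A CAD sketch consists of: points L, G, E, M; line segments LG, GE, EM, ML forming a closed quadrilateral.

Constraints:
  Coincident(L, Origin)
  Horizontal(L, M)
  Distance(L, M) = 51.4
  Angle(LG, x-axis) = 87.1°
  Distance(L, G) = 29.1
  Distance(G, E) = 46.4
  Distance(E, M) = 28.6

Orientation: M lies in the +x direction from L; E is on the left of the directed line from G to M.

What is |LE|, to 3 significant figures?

55.6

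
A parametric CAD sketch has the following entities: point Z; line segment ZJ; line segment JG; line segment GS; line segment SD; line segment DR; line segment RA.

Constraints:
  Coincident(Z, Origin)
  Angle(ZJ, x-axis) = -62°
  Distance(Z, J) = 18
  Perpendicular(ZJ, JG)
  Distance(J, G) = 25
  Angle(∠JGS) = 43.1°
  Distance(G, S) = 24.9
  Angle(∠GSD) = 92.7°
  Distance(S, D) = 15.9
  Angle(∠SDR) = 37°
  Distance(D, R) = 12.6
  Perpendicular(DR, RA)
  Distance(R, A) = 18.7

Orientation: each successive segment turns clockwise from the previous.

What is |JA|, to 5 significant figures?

26.650

∠SDR = 37.0° gives DR at -159.20° from the x-axis; with |DR| = 12.6, R = (-2.0678, -12.983). DR ⟂ RA, so RA runs at 110.80°; with |RA| = 18.7, A = (-8.7083, 4.4986). Then |JA| = |A − J| = 26.650.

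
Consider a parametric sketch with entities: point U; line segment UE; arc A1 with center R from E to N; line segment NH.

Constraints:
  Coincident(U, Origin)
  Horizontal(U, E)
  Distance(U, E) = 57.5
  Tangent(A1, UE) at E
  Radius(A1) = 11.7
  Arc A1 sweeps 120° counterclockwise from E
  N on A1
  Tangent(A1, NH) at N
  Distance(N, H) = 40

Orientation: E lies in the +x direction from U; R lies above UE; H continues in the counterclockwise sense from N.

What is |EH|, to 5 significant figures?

53.116

U is at the origin; U and E share the same y with |UE| = 57.5 and E on the +x side, so E = (57.500, 0.0000). Since A1 is tangent to UE there, RE ⟂ UE, so R = E + (0, 11.7) = (57.500, 11.700). On A1, E sits at bearing -90° from R; a 120° counterclockwise sweep puts N at bearing 30°, so N = R + 11.7·(cos 30°, sin 30°) = (67.632, 17.550). Since A1 is tangent to NH there, RN ⟂ NH, so NH runs along (−sin 30°, cos 30°); with |NH| = 40.0, H = (47.632, 52.191). Then |EH| = |H − E| = 53.116.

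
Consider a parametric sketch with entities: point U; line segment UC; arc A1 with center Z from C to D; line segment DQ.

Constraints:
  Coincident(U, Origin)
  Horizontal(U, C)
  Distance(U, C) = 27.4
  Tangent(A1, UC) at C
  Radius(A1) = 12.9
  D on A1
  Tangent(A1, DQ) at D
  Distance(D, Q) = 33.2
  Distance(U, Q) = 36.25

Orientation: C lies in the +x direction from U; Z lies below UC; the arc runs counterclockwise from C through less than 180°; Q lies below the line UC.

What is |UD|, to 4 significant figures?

17.41

Checks: |UC| = 27.40 ✓; |ZD| = 12.90 ✓; ∠(ZD, DQ) = 90.00° ✓; |DQ| = 33.20 ✓; |UQ| = 36.25 ✓.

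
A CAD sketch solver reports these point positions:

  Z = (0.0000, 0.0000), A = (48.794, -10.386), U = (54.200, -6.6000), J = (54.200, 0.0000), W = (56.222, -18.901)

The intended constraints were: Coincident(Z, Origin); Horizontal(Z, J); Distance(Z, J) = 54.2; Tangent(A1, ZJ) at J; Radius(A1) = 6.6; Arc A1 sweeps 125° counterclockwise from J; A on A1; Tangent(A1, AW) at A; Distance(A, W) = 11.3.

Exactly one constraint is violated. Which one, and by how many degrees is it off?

Tangent(A1, AW) at A — off by 6.09°.

Z = (0.00, 0.00) ✓; Z.y = 0.00, J.y = 0.00 ✓; |ZJ| = 54.20 ✓; ∠(UJ, JZ) = 90.00° ✓; |UJ| = 6.600 ✓; bearing(U→A) − bearing(U→J) = 125.0° ✓; |UA| = 6.600 ✓; ∠(UA, AW) = 83.91° ✗; |AW| = 11.30 ✓.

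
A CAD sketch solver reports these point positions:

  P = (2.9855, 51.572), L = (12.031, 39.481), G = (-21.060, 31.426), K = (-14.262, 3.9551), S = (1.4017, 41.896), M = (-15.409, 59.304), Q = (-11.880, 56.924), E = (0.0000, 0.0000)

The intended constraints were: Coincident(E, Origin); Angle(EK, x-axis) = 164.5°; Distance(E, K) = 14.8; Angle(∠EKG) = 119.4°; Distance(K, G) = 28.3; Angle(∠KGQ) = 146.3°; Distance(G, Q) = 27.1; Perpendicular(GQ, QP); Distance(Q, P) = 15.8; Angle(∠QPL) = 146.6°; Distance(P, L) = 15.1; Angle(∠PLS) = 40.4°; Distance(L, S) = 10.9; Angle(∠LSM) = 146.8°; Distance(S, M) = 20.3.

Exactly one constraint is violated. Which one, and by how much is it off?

Distance(S, M) = 20.3 — off by 3.90.

E = (0.00, 0.00) ✓; EK at 164.5° ✓; |EK| = 14.80 ✓; ∠EKG = 119.4° ✓; |KG| = 28.30 ✓; ∠KGQ = 146.3° ✓; |GQ| = 27.10 ✓; ∠(GQ, QP) = 90.00° ✓; |QP| = 15.80 ✓; ∠QPL = 146.6° ✓; |PL| = 15.10 ✓; ∠PLS = 40.40° ✓; |LS| = 10.90 ✓; ∠LSM = 146.8° ✓; |SM| = 24.20 ✗.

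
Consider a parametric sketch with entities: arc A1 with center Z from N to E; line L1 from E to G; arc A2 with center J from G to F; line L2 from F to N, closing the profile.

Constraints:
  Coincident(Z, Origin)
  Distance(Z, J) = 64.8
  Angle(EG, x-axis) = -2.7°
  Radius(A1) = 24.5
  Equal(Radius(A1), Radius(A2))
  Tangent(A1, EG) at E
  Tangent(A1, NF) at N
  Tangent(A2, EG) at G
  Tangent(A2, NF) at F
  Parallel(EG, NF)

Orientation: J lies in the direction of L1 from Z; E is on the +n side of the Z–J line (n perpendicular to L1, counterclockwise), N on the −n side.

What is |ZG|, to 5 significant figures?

69.277

The slot axis is L1's direction at -2.7°, so u = (cos -2.7°, sin -2.7°) = (0.99889, -0.047106) and n = (−sin -2.7°, cos -2.7°) = (0.047106, 0.99889). Z is at the origin and J lies 64.8 along u from Z, so J = 64.8·u = (64.728, -3.0525). Tangency of A1 to both parallel lines with radius 24.5 puts E and N at Z ± 24.5·n: E = (1.1541, 24.473), N = (-1.1541, -24.473). Equal radii place G and F the same way about J: G = J + 24.5·n = (65.882, 21.420), F = J − 24.5·n = (63.574, -27.525). Then |ZG| = |G − Z| = 69.277.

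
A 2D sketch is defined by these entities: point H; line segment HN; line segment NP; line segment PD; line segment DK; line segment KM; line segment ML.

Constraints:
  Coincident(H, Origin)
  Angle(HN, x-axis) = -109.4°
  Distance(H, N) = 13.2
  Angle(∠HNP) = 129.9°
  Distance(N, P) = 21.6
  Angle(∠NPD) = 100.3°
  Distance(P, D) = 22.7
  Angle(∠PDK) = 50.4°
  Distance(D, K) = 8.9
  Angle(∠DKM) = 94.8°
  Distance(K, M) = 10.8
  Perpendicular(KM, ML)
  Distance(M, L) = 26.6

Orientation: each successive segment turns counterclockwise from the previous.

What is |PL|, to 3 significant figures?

31.5

∠DKM = 94.8° gives KM at -125° from the x-axis; with |KM| = 10.8, M = (14.0, -27.5). KM ⟂ ML, so ML runs at -34.8°; with |ML| = 26.6, L = (35.9, -42.7). Then |PL| = |L − P| = 31.5.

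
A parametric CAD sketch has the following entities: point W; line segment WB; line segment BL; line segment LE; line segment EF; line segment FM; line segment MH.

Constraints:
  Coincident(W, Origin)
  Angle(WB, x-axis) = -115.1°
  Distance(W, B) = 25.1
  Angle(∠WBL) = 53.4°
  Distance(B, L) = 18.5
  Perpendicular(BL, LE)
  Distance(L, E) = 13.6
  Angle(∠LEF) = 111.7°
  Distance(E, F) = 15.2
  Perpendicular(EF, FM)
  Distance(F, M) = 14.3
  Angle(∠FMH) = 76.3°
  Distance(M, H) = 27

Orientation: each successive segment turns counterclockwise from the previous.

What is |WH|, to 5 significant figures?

21.002

W is at the origin; WB runs at -115.1° with length 25.1, so B = (-10.647, -22.730). ∠WBL = 53.4° gives BL at 11.500° from the x-axis; with |BL| = 18.5, L = (7.4812, -19.041). BL is perpendicular to LE, so LE runs at 101.50°; with |LE| = 13.6, E = (4.7698, -5.7145). ∠LEF = 111.7° gives EF at 169.80° from the x-axis; with |EF| = 15.2, F = (-10.190, -3.0228). EF is perpendicular to FM, so FM runs at -100.20°; with |FM| = 14.3, M = (-12.722, -17.097). ∠FMH = 76.3° gives MH at 3.5000° from the x-axis; with |MH| = 27.0, H = (14.227, -15.448). Then |WH| = |H − W| = 21.002.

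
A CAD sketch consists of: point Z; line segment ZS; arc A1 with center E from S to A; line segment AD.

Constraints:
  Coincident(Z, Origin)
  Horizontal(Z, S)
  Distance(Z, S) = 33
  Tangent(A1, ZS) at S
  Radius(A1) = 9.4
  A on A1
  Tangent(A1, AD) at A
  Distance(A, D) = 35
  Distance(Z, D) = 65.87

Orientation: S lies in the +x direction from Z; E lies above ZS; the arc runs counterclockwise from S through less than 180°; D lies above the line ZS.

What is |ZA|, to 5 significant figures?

42.508

Checks: |ZS| = 33.00 ✓; ∠(ES, SZ) = 90.00° ✓; |ES| = 9.400 ✓; |EA| = 9.400 ✓; ∠(EA, AD) = 90.00° ✓; |AD| = 35.00 ✓; |ZD| = 65.87 ✓.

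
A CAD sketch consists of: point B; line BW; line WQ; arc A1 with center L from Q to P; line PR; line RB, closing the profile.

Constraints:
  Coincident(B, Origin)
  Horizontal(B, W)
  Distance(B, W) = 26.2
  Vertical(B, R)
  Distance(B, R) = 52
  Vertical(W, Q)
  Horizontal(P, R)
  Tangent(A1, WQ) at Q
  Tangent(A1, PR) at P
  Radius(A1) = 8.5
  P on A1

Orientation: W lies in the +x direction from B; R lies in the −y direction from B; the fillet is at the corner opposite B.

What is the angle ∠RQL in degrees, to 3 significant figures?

18.0°

B is at the origin; B and W share the same y with |BW| = 26.2 and W on the +x side, so W = (26.2, 0.00). B and R share the same x with |BR| = 52.0 and R on the −y side, so R = (0.00, -52.0). The virtual corner opposite B is at (26.2, -52.0). The tangent condition forces LQ to be normal to WQ and A1 meets PR tangentially, so LP is at right angles to PR, with radius 8.5, so the center L sits 8.5 in from both sides at L = (17.7, -43.5). That places the tangent points at Q = (26.2, -43.5) on WQ and P = (17.7, -52.0) on PR. Then cos ∠RQL = QR·QL / (|QR||QL|), giving 18.0°.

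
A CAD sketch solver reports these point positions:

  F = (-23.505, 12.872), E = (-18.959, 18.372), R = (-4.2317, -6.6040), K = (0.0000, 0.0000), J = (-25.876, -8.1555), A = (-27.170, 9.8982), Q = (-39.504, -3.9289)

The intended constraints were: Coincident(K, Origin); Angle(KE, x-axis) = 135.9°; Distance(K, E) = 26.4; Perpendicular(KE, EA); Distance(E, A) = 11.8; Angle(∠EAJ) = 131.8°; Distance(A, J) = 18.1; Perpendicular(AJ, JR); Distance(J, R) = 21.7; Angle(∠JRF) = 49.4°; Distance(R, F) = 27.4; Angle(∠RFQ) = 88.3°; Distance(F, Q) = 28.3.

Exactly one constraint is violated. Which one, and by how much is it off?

Distance(F, Q) = 28.3 — off by 5.10.

K = (0.00, 0.00) ✓; KE at 135.9° ✓; |KE| = 26.40 ✓; ∠(KE, EA) = 90.00° ✓; |EA| = 11.80 ✓; ∠EAJ = 131.8° ✓; |AJ| = 18.10 ✓; ∠(AJ, JR) = 90.00° ✓; |JR| = 21.70 ✓; ∠JRF = 49.40° ✓; |RF| = 27.40 ✓; ∠RFQ = 88.30° ✓; |FQ| = 23.20 ✗.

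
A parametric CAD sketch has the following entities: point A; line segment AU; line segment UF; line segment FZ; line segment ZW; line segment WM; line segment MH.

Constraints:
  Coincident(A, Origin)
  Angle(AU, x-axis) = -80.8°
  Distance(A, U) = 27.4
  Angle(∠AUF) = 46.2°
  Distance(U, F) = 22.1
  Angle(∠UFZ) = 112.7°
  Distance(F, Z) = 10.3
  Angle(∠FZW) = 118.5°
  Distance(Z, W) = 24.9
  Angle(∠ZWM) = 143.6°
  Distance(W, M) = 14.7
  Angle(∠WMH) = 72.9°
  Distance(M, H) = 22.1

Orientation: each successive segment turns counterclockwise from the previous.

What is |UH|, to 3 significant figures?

11.0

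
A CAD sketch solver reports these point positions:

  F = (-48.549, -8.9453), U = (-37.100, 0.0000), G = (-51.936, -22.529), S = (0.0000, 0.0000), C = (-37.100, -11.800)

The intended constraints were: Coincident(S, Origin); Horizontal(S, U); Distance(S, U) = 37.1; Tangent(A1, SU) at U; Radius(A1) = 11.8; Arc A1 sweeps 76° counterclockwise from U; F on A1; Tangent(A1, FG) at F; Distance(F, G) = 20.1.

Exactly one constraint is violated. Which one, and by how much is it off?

Distance(F, G) = 20.1 — off by 6.10.

S = (0.00, 0.00) ✓; S.y = 0.00, U.y = 0.00 ✓; |SU| = 37.10 ✓; ∠(CU, US) = 90.00° ✓; |CU| = 11.80 ✓; bearing(C→F) − bearing(C→U) = 76.00° ✓; |CF| = 11.80 ✓; ∠(CF, FG) = 90.00° ✓; |FG| = 14.00 ✗.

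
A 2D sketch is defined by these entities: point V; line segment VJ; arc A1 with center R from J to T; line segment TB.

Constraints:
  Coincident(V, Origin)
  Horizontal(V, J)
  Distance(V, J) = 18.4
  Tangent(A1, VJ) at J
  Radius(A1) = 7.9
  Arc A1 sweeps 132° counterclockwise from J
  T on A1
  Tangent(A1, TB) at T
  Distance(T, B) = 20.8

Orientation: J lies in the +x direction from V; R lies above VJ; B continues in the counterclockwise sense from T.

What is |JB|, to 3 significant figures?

29.8

On A1, J sits at bearing -90° from R; a 132° counterclockwise sweep puts T at bearing 42°, so T = R + 7.9·(cos 42°, sin 42°) = (24.3, 13.2). Tangency of A1 to TB means the radius RT is perpendicular to TB, so TB runs along (−sin 42°, cos 42°); with |TB| = 20.8, B = (10.4, 28.6). Then |JB| = |B − J| = 29.8.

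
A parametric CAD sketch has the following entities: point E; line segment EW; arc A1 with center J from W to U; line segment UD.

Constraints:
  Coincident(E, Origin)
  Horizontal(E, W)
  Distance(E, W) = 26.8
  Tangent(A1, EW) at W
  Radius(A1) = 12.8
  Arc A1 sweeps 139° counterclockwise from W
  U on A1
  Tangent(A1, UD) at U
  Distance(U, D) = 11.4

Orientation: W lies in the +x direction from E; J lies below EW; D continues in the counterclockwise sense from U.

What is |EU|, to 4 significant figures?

29.04

Since A1 is tangent to EW there, JW ⟂ EW, so J = W + (0, -12.8) = (26.80, -12.80). On A1, W sits at bearing 90° from J; a 139° counterclockwise sweep puts U at bearing 229°, so U = J + 12.8·(cos 229°, sin 229°) = (18.40, -22.46). Then |EU| = |U − E| = 29.04.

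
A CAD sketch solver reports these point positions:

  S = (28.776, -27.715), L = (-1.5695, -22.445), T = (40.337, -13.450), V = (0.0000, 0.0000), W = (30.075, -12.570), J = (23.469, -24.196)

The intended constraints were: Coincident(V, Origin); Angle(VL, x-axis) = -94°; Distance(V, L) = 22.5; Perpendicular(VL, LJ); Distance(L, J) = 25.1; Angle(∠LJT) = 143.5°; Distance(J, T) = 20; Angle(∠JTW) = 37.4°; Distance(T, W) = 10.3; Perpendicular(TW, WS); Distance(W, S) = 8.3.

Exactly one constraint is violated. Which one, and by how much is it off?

Distance(W, S) = 8.3 — off by 6.90.

V = (0.00, 0.00) ✓; VL at -94.00° ✓; |VL| = 22.50 ✓; ∠(VL, LJ) = 90.00° ✓; |LJ| = 25.10 ✓; ∠LJT = 143.5° ✓; |JT| = 20.00 ✓; ∠JTW = 37.40° ✓; |TW| = 10.30 ✓; ∠(TW, WS) = 90.00° ✓; |WS| = 15.20 ✗.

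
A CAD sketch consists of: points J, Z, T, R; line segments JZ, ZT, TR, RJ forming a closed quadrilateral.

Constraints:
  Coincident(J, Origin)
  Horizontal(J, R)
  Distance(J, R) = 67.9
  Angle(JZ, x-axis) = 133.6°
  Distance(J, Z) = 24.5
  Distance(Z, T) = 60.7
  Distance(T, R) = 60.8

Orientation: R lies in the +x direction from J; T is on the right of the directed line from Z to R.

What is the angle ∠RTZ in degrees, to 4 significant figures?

90.96°

J is at the origin; JR is horizontal with |JR| = 67.9 and R in +x, so R = (67.9, 0). JZ runs at 133.6° with |JZ| = 24.5, so Z = (-16.90, 17.74). T is determined by |ZT| = 60.7 and |TR| = 60.8 together: it lies at the intersection of circle(Z, 60.7) and circle(R, 60.8). With |ZR| = 86.63, the foot of the radical line on ZR is 43.25 from Z and the perpendicular offset is √(60.7² − 43.25²) = 42.59. Taking the right-of-ZR solution: T = (16.71, -32.81).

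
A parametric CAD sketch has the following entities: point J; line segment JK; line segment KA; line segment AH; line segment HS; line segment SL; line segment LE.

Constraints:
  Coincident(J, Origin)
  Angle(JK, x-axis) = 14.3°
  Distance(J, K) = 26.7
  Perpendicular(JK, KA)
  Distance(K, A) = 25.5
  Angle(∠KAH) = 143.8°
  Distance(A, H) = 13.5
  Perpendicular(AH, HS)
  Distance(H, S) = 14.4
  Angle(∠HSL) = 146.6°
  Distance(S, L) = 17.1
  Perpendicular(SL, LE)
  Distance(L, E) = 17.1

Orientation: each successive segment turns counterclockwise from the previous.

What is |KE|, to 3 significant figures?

11.2

J is at the origin; JK runs at 14.3° with length 26.7, so K = (25.9, 6.59). The perpendicularity gives KA at right angles to JK, so KA runs at 104°; with |KA| = 25.5, A = (19.6, 31.3). ∠KAH = 143.8° gives AH at 140° from the x-axis; with |AH| = 13.5, H = (9.16, 39.9). AH ⟂ HS, so HS runs at -130°; with |HS| = 14.4, S = (-0.00221, 28.8). ∠HSL = 146.6° gives SL at -96.1° from the x-axis; with |SL| = 17.1, L = (-1.82, 11.8). SL is perpendicular to LE, so LE runs at -6.10°; with |LE| = 17.1, E = (15.2, 9.96). Then |KE| = |E − K| = 11.2.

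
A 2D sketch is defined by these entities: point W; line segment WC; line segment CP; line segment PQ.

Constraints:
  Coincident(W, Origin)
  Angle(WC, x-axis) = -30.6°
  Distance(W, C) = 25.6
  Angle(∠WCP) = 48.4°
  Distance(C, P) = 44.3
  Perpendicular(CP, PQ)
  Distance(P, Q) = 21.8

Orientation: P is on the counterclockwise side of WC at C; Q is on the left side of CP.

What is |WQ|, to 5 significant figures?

27.432

W is at the origin; WC runs at -30.6° with length 25.6, so C = 25.6·(cos -30.6°, sin -30.6°) = (22.035, -13.031). ∠WCP = 48.4°, so CP runs at -30.6° + (180° − 48.4°) = 101.00° from the x-axis; with |CP| = 44.3, P = C + 44.3·(cos 101.00°, sin 101.00°) = (13.582, 30.455). The perpendicularity gives PQ at right angles to CP; with |PQ| = 21.8 on the left of CP, Q = P + 21.8·(-0.98163, -0.19081) = (-7.8173, 26.295). Then |WQ| = |Q − W| = 27.432.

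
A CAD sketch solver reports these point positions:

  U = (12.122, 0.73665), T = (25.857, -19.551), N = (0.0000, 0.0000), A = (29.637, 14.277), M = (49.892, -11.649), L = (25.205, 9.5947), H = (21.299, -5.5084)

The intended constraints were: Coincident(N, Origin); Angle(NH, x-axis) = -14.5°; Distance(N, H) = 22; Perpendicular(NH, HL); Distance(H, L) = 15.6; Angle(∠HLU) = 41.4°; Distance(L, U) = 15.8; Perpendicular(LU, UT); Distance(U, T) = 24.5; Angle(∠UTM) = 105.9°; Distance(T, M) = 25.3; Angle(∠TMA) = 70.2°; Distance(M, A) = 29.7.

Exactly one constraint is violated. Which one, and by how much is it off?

Distance(M, A) = 29.7 — off by 3.20.

N = (0.00, 0.00) ✓; NH at -14.50° ✓; |NH| = 22.00 ✓; ∠(NH, HL) = 90.00° ✓; |HL| = 15.60 ✓; ∠HLU = 41.40° ✓; |LU| = 15.80 ✓; ∠(LU, UT) = 90.00° ✓; |UT| = 24.50 ✓; ∠UTM = 105.9° ✓; |TM| = 25.30 ✓; ∠TMA = 70.20° ✓; |MA| = 32.90 ✗.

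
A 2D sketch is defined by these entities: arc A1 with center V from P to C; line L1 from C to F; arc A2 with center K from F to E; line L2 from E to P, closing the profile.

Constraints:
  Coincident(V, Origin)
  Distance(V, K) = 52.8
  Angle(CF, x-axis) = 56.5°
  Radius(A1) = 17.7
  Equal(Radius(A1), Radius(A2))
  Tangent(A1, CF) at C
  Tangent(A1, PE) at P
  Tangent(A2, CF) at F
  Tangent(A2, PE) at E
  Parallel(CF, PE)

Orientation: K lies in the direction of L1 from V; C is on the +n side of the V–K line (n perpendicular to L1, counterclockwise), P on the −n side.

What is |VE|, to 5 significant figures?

55.688

Tangency of A1 to both parallel lines with radius 17.7 puts C and P at V ± 17.7·n: C = (-14.760, 9.7693), P = (14.760, -9.7693). Equal radii place F and E the same way about K: F = K + 17.7·n = (14.382, 53.798), E = K − 17.7·n = (43.902, 34.260). Then |VE| = |E − V| = 55.688.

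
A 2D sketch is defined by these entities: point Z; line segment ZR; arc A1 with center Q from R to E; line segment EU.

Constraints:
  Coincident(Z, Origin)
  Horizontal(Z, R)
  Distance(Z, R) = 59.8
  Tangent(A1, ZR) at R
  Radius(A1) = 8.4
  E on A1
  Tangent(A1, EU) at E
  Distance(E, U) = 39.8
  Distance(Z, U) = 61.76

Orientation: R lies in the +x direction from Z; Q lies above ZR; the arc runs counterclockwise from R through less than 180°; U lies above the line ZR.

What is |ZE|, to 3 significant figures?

67.8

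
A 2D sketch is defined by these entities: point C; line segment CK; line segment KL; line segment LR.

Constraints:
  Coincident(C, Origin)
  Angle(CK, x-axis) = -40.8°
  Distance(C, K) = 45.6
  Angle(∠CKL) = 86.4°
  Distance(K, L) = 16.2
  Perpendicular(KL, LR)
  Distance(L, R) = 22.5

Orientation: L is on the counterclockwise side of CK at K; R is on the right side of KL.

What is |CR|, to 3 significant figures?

69.3

C is at the origin; CK runs at -40.8° with length 45.6, so K = 45.6·(cos -40.8°, sin -40.8°) = (34.5, -29.8). ∠CKL = 86.4°, so KL runs at -40.8° + (180° − 86.4°) = 52.8° from the x-axis; with |KL| = 16.2, L = K + 16.2·(cos 52.8°, sin 52.8°) = (44.3, -16.9). KL is perpendicular to LR; with |LR| = 22.5 on the right of KL, R = L + 22.5·(0.797, -0.605) = (62.2, -30.5). Then |CR| = |R − C| = 69.3.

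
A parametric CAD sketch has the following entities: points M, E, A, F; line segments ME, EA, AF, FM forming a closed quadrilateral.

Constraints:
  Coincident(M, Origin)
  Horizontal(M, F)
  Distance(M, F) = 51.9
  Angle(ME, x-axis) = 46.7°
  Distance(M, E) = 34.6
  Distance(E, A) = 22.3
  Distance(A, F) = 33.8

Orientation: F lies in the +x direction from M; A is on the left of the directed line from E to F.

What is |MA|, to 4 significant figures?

55.49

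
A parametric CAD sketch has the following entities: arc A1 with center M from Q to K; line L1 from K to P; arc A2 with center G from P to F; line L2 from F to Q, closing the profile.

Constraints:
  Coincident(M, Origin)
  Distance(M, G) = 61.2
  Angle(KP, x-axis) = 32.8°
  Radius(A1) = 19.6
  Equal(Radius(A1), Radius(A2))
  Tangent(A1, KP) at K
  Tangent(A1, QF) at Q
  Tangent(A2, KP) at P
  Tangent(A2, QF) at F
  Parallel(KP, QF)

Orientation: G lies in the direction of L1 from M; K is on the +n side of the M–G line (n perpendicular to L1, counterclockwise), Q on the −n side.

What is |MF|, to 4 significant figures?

64.26

Tangency of A1 to both parallel lines with radius 19.6 puts K and Q at M ± 19.6·n: K = (-10.62, 16.48), Q = (10.62, -16.48). Equal radii place P and F the same way about G: P = G + 19.6·n = (40.83, 49.63), F = G − 19.6·n = (62.06, 16.68). Then |MF| = |F − M| = 64.26.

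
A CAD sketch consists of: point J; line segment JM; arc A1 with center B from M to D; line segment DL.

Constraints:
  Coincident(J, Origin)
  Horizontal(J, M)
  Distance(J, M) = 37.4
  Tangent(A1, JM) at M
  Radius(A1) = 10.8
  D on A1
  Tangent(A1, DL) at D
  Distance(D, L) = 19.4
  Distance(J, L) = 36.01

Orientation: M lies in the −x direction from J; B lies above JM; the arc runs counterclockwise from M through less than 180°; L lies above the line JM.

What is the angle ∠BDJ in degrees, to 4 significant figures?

173.4°

J is at the origin; JM is horizontal with |JM| = 37.4 and M on the −x side, so M = (-37.40, 0.000). Tangency of A1 to JM means the radius BM is perpendicular to JM, so B = M + (0, 10.8) = (-37.40, 10.80). Since BD ⟂ DL (tangency), |BL| = √(10.8² + 19.4²) = 22.20 regardless of where D sits on A1. So L lies on both circle(J, 36.01) and circle(B, 22.20); the above-JM intersection is L = (-23.00, 27.70). D is the foot of the tangent from L: D = (-26.81, 8.681).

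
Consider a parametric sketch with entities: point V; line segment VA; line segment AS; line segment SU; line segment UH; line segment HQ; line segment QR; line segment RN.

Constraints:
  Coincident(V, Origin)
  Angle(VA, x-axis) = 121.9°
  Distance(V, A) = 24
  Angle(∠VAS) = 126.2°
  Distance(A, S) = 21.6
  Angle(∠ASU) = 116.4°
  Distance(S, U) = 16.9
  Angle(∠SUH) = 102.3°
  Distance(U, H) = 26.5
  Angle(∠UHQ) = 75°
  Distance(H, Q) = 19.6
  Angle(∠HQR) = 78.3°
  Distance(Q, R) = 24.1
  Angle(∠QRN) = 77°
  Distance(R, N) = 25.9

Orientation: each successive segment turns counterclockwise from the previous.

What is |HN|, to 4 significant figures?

15.52

V is at the origin; VA runs at 121.9° with length 24.0, so A = (-12.68, 20.38). ∠VAS = 126.2° gives AS at 175.7° from the x-axis; with |AS| = 21.6, S = (-34.22, 21.99). ∠ASU = 116.4° gives SU at -120.7° from the x-axis; with |SU| = 16.9, U = (-42.85, 7.463). ∠SUH = 102.3° gives UH at -43.00° from the x-axis; with |UH| = 26.5, H = (-23.47, -10.61). ∠UHQ = 75.0° gives HQ at 62.00° from the x-axis; with |HQ| = 19.6, Q = (-14.27, 6.696). ∠HQR = 78.3° gives QR at 163.7° from the x-axis; with |QR| = 24.1, R = (-37.40, 13.46). ∠QRN = 77.0° gives RN at -93.30° from the x-axis; with |RN| = 25.9, N = (-38.89, -12.40). Then |HN| = |N − H| = 15.52.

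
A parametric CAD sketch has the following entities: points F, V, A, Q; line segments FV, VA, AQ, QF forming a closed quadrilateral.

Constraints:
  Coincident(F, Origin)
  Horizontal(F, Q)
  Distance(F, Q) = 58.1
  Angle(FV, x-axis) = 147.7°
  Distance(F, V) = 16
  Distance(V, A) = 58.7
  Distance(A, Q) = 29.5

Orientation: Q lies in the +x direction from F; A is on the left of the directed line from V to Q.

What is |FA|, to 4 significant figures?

49.64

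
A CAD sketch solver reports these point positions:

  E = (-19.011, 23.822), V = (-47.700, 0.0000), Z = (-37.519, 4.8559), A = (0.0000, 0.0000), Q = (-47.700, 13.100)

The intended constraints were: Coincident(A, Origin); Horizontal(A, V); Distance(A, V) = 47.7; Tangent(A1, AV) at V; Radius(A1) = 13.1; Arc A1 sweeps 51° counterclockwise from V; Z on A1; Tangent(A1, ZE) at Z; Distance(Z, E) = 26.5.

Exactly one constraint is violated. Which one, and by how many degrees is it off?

Tangent(A1, ZE) at Z — off by 5.30°.

A = (0.00, 0.00) ✓; A.y = 0.00, V.y = 0.00 ✓; |AV| = 47.70 ✓; ∠(QV, VA) = 90.00° ✓; |QV| = 13.10 ✓; bearing(Q→Z) − bearing(Q→V) = 51.00° ✓; |QZ| = 13.10 ✓; ∠(QZ, ZE) = 95.30° ✗; |ZE| = 26.50 ✓.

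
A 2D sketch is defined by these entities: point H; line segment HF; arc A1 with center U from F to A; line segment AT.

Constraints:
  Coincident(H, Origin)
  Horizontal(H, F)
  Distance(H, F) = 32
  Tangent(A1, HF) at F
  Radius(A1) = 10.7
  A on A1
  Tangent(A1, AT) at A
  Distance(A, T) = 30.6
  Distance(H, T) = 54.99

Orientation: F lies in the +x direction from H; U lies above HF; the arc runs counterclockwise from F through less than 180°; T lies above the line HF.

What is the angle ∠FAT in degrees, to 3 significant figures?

127°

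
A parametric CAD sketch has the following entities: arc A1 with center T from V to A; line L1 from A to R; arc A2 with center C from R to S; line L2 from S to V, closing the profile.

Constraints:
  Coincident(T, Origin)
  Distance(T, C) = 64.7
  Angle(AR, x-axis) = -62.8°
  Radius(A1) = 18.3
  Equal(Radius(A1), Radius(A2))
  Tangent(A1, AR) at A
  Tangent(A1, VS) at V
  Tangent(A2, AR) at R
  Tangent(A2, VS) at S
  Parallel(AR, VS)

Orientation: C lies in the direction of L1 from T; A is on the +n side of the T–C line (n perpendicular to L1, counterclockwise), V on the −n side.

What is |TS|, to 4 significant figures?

67.24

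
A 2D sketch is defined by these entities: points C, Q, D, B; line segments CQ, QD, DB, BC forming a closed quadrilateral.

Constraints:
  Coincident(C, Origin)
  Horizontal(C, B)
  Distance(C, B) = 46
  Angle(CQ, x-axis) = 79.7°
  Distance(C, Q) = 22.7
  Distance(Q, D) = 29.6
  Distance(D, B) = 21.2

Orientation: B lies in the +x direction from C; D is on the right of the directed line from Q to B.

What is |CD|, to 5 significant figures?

24.869

C is at the origin; CB is horizontal with |CB| = 46.0 and B in +x, so B = (46.0, 0). CQ runs at 79.7° with |CQ| = 22.7, so Q = (4.0588, 22.334). D is determined by |QD| = 29.6 and |DB| = 21.2 together: it lies at the intersection of circle(Q, 29.6) and circle(B, 21.2). With |QB| = 47.517, the foot of the radical line on QB is 28.249 from Q and the perpendicular offset is √(29.6² − 28.249²) = 8.8413. Taking the right-of-QB solution: D = (24.837, 1.2528).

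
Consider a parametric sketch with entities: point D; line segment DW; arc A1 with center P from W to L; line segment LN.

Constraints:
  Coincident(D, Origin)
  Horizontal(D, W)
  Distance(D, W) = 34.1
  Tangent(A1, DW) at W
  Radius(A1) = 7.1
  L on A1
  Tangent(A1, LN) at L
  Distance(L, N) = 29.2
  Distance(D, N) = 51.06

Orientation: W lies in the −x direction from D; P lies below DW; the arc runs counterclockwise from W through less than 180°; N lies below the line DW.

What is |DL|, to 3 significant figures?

41.9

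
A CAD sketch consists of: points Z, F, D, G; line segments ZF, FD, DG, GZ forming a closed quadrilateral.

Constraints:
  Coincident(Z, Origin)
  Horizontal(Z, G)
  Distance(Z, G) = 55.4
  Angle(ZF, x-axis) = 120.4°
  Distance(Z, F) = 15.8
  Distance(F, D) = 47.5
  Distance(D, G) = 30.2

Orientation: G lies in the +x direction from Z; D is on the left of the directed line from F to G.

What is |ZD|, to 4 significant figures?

45.52

Checks: |ZG| = 55.40 ✓; |ZF| = 15.80 ✓; |FD| = 47.50 ✓; |DG| = 30.20 ✓.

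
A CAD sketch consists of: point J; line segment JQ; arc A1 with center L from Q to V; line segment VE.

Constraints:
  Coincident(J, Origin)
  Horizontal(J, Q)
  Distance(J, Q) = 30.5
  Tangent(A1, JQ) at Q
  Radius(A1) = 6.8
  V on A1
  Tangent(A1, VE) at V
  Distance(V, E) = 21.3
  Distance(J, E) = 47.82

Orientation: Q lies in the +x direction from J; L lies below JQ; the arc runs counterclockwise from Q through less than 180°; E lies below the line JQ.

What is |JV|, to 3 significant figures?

27.7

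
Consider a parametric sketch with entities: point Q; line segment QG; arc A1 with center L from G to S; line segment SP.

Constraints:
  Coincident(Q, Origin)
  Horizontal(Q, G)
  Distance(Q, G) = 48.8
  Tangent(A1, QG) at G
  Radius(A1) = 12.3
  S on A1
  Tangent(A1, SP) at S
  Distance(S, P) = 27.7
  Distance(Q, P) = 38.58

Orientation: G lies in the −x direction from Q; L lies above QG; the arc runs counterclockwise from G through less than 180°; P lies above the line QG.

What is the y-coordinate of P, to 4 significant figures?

30.03

Checks: |LS| = 12.30 ✓; ∠(LS, SP) = 90.00° ✓; |SP| = 27.70 ✓; |QP| = 38.58 ✓.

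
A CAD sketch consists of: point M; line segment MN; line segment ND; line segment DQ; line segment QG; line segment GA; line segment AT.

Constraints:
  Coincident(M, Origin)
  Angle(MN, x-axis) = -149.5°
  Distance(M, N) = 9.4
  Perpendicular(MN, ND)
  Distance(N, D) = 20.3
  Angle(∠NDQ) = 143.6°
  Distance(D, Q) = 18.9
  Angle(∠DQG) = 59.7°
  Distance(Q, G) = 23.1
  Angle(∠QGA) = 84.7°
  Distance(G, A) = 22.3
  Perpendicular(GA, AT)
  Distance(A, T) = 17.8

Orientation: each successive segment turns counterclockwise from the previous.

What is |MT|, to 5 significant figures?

28.990

M is at the origin; MN runs at -149.5° with length 9.4, so N = (-8.0993, -4.7709). MN ⟂ ND, so ND runs at -59.500°; with |ND| = 20.3, D = (2.2037, -22.262). ∠NDQ = 143.6° gives DQ at -23.100° from the x-axis; with |DQ| = 18.9, Q = (19.588, -29.677). ∠DQG = 59.7° gives QG at 97.200° from the x-axis; with |QG| = 23.1, G = (16.693, -6.7593). ∠QGA = 84.7° gives GA at -167.50° from the x-axis; with |GA| = 22.3, A = (-5.0783, -11.586). The perpendicularity gives AT at right angles to GA, so AT runs at -77.500°; with |AT| = 17.8, T = (-1.2256, -28.964). Then |MT| = |T − M| = 28.990.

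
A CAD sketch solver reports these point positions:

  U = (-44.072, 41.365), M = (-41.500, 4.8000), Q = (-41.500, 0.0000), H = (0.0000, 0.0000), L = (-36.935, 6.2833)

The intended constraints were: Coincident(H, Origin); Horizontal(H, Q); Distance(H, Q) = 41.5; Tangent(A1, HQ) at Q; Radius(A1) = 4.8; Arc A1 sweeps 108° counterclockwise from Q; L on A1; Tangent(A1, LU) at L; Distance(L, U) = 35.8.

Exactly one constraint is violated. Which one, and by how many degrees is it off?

Tangent(A1, LU) at L — off by 6.50°.

H = (0.00, 0.00) ✓; H.y = 0.00, Q.y = 0.00 ✓; |HQ| = 41.50 ✓; ∠(MQ, QH) = 90.00° ✓; |MQ| = 4.800 ✓; bearing(M→L) − bearing(M→Q) = 108.0° ✓; |ML| = 4.800 ✓; ∠(ML, LU) = 96.50° ✗; |LU| = 35.80 ✓.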